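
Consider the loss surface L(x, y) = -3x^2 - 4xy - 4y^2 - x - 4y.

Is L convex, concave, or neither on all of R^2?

L is quadratic, so its Hessian is the constant matrix H = [[-6, -4], [-4, -8]].
det(H) = 32, tr(H) = -14.
det(H) > 0 and tr(H) < 0, so H is negative definite everywhere: concave.

concave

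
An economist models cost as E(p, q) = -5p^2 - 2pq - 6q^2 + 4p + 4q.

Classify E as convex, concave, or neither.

E is quadratic, so its Hessian is the constant matrix H = [[-10, -2], [-2, -12]].
det(H) = 116, tr(H) = -22.
det(H) > 0 and tr(H) < 0, so H is negative definite everywhere: concave.

concave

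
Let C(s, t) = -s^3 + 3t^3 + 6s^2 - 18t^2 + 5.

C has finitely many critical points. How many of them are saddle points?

2

C separates as a function of s plus a function of t, so ∇C=0 decouples.
∂C/∂s = -3s(s - 4) = 0 at s ∈ {0, 4}; ∂C/∂t = 9t(t - 4) = 0 at t ∈ {0, 4}.
The Hessian is diagonal: diag(C_ss, C_tt). Second derivatives: C_ss(0)=12, C_ss(4)=-12; C_tt(0)=-36, C_tt(4)=36.
Saddle points occur where the two diagonal entries have opposite signs: (0, 0), (4, 4). Count: 2.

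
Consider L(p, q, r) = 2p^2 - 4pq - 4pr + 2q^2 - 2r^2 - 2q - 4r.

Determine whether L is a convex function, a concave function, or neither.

L is quadratic, so its Hessian is the constant matrix H = [[4, -4, -4], [-4, 4, 0], [-4, 0, -4]].
Leading principal minors: 4, 0, -64.
Neither pattern holds ⇒ H is indefinite ⇒ neither convex nor concave.

neither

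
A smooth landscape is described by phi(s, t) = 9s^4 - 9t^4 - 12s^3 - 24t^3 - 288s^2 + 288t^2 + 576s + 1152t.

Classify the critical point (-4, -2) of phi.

The mixed partial ∂²phi/∂s∂t is 0, so the Hessian at any point is diag(phi_ss, phi_tt) = diag(36(3s^2 - 2s - 16), 36(-3t^2 - 4t + 16)).
At (-4, -2): H = diag(1440, 432).
Both eigenvalues are positive, so H is positive definite: a local minimum.

local minimum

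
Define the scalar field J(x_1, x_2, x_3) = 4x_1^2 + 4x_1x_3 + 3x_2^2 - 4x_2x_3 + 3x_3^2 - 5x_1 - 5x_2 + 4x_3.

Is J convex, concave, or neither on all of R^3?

convex

J is quadratic, so its Hessian is the constant matrix H = [[8, 0, 4], [0, 6, -4], [4, -4, 6]].
Leading principal minors: 8, 48, 64.
All positive ⇒ H ≻ 0 ⇒ convex.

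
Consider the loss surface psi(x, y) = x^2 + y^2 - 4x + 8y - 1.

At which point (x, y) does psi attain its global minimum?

(2, -4)

psi(x,y) separates as P(x) + Q(y) − 1, so its minimum is min P + min Q − 1.
P'(x) = 2x - 4 vanishes at x ∈ {2}; Q'(y) = 2y + 8 vanishes at y ∈ {-4}.
Local minima of P (where P''>0): P(2)=-4. Local minima of Q: Q(-4)=-16.
So the global minimum of psi is P(2) + Q(-4) − 1 = -4 − 16 − 1 = -21, attained at (2, -4).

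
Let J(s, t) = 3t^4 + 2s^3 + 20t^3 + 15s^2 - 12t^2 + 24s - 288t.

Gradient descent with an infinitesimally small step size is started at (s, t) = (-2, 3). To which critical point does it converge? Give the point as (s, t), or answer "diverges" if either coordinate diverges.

(-1, 2)

J is separable, so gradient descent decouples: s follows -∂J/∂s, t follows -∂J/∂t.
∂J/∂s = 6(s + 1)(s + 4); at s=-2 this is -12, so s increases.
∂J/∂t = 12(t - 2)(t + 3)(t + 4); at t=3 this is 504, so t decreases.
s converges to its nearest critical value -1 (a local min of the s-part); t converges to 2. The iterate converges to (-1, 2).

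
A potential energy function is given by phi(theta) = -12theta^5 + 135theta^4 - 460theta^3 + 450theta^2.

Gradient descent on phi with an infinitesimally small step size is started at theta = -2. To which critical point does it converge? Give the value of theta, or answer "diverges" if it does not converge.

phi'(theta) = -60theta(theta - 5)(theta - 3)(theta - 1), so phi'(-2) = -12600.
Gradient descent moves in the -phi' direction, i.e. theta is increasing.
The nearest critical point in that direction is theta = 0, where phi'' = 900 > 0 (a local minimum). The iterate converges there.

0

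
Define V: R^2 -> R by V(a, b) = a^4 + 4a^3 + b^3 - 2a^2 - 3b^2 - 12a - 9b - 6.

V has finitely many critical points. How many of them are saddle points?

3

V separates as a function of a plus a function of b, so ∇V=0 decouples.
∂V/∂a = 4(a - 1)(a + 1)(a + 3) = 0 at a ∈ {-3, -1, 1}; ∂V/∂b = 3(b - 3)(b + 1) = 0 at b ∈ {-1, 3}.
The Hessian is diagonal: diag(V_aa, V_bb). Second derivatives: V_aa(-3)=32, V_aa(-1)=-16, V_aa(1)=32; V_bb(-1)=-12, V_bb(3)=12.
Saddle points occur where the two diagonal entries have opposite signs: (-3, -1), (-1, 3), (1, -1). Count: 3.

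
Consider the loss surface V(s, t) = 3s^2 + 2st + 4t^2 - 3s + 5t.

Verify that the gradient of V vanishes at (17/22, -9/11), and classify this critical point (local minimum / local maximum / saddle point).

∇V = (6s + 2t - 3, 2s + 8t + 5); substituting (17/22, -9/11) gives ∇V = (0, 0), so (17/22, -9/11) is indeed a critical point.
The Hessian of V is constant: H = [[6, 2], [2, 8]].
det(H) = 6·8 − 2² = 44.
det(H) > 0 and tr(H) = 14 > 0, so H is positive definite and the point is a local minimum.

local minimum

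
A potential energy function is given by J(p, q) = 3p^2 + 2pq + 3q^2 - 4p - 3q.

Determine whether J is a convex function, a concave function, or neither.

J is quadratic, so its Hessian is the constant matrix H = [[6, 2], [2, 6]].
det(H) = 32, tr(H) = 12.
det(H) > 0 and tr(H) > 0, so H is positive definite everywhere: convex.

convex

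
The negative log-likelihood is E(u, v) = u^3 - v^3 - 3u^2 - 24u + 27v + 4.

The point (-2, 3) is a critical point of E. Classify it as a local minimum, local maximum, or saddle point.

local maximum

The mixed partial ∂²E/∂u∂v is 0, so the Hessian at any point is diag(E_uu, E_vv) = diag(6(u - 1), -6v).
At (-2, 3): H = diag(-18, -18).
Both eigenvalues are negative, so H is negative definite: a local maximum.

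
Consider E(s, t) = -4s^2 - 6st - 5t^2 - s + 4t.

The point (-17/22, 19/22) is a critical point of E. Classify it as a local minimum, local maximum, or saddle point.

local maximum

The Hessian of E is constant: H = [[-8, -6], [-6, -10]].
det(H) = (-8)·(-10) − (-6)² = 44.
det(H) > 0 and tr(H) = -18 < 0, so H is negative definite and the point is a local maximum.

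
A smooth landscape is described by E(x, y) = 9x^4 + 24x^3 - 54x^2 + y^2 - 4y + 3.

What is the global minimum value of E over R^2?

E(x,y) separates as P(x) + Q(y) + 3, so its minimum is min P + min Q + 3.
P'(x) = 36x(x - 1)(x + 3) vanishes at x ∈ {-3, 0, 1}; Q'(y) = 2y - 4 vanishes at y ∈ {2}.
Local minima of P (where P''>0): P(-3)=-405, P(1)=-21. Local minima of Q: Q(2)=-4.
So the global minimum of E is P(-3) + Q(2) + 3 = -405 − 4 + 3 = -406, attained at (-3, 2).

-406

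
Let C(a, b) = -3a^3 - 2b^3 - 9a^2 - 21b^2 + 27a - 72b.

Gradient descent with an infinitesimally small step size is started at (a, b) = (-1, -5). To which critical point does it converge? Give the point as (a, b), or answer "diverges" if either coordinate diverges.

C is separable, so gradient descent decouples: a follows -∂C/∂a, b follows -∂C/∂b.
∂C/∂a = -9(a - 1)(a + 3); at a=-1 this is 36, so a decreases.
∂C/∂b = -6(b + 3)(b + 4); at b=-5 this is -12, so b increases.
a converges to its nearest critical value -3 (a local min of the a-part); b converges to -4. The iterate converges to (-3, -4).

(-3, -4)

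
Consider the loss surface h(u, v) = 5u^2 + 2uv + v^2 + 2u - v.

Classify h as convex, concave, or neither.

convex

h is quadratic, so its Hessian is the constant matrix H = [[10, 2], [2, 2]].
det(H) = 16, tr(H) = 12.
det(H) > 0 and tr(H) > 0, so H is positive definite everywhere: convex.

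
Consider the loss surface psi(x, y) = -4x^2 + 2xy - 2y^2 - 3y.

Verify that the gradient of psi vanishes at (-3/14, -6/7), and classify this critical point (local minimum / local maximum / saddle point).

local maximum

∇psi = (-8x + 2y, 2x - 4y - 3); substituting (-3/14, -6/7) gives ∇psi = (0, 0), so (-3/14, -6/7) is indeed a critical point.
The Hessian of psi is constant: H = [[-8, 2], [2, -4]].
det(H) = (-8)·(-4) − 2² = 28.
det(H) > 0 and tr(H) = -12 < 0, so H is negative definite and the point is a local maximum.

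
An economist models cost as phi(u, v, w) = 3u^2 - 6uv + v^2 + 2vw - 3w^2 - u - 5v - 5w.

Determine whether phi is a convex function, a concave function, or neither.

neither

phi is quadratic, so its Hessian is the constant matrix H = [[6, -6, 0], [-6, 2, 2], [0, 2, -6]].
Leading principal minors: 6, -24, 120.
Neither pattern holds ⇒ H is indefinite ⇒ neither convex nor concave.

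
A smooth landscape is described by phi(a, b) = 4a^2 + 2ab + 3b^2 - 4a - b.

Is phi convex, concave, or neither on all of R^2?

convex

phi is quadratic, so its Hessian is the constant matrix H = [[8, 2], [2, 6]].
det(H) = 44, tr(H) = 14.
det(H) > 0 and tr(H) > 0, so H is positive definite everywhere: convex.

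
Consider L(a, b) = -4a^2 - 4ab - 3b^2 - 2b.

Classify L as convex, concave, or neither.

concave

L is quadratic, so its Hessian is the constant matrix H = [[-8, -4], [-4, -6]].
det(H) = 32, tr(H) = -14.
det(H) > 0 and tr(H) < 0, so H is negative definite everywhere: concave.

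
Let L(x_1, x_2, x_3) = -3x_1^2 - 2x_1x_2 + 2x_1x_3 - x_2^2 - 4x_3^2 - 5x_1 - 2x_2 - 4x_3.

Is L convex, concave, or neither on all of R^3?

L is quadratic, so its Hessian is the constant matrix H = [[-6, -2, 2], [-2, -2, 0], [2, 0, -8]].
Leading principal minors: -6, 8, -56.
Signs alternate −, +, − ⇒ H ≺ 0 ⇒ concave.

concave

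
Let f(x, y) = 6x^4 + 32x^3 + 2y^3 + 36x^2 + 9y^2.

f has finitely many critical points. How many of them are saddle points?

f separates as a function of x plus a function of y, so ∇f=0 decouples.
∂f/∂x = 24x(x + 1)(x + 3) = 0 at x ∈ {-3, -1, 0}; ∂f/∂y = 6y(y + 3) = 0 at y ∈ {-3, 0}.
The Hessian is diagonal: diag(f_xx, f_yy). Second derivatives: f_xx(-3)=144, f_xx(-1)=-48, f_xx(0)=72; f_yy(-3)=-18, f_yy(0)=18.
Saddle points occur where the two diagonal entries have opposite signs: (-3, -3), (-1, 0), (0, -3). Count: 3.

3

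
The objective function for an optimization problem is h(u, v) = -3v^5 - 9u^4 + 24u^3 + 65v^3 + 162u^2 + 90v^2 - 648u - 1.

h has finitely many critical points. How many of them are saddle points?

6

h separates as a function of u plus a function of v, so ∇h=0 decouples.
∂h/∂u = -36(u - 3)(u - 2)(u + 3) = 0 at u ∈ {-3, 2, 3}; ∂h/∂v = -15v(v - 4)(v + 1)(v + 3) = 0 at v ∈ {-3, -1, 0, 4}.
The Hessian is diagonal: diag(h_uu, h_vv). Second derivatives: h_uu(-3)=-1080, h_uu(2)=180, h_uu(3)=-216; h_vv(-3)=630, h_vv(-1)=-150, h_vv(0)=180, h_vv(4)=-2100.
Saddle points occur where the two diagonal entries have opposite signs: (-3, -3), (-3, 0), (2, -1), (2, 4), (3, -3), (3, 0). Count: 6.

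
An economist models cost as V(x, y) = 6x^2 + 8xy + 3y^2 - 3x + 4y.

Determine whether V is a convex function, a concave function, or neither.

convex

V is quadratic, so its Hessian is the constant matrix H = [[12, 8], [8, 6]].
det(H) = 8, tr(H) = 18.
det(H) > 0 and tr(H) > 0, so H is positive definite everywhere: convex.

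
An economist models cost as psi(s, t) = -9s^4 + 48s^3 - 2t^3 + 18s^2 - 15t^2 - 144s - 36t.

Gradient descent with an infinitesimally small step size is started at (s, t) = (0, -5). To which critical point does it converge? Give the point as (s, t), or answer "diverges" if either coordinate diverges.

(1, -3)

psi is separable, so gradient descent decouples: s follows -∂psi/∂s, t follows -∂psi/∂t.
∂psi/∂s = -36(s - 4)(s - 1)(s + 1); at s=0 this is -144, so s increases.
∂psi/∂t = -6(t + 2)(t + 3); at t=-5 this is -36, so t increases.
s converges to its nearest critical value 1 (a local min of the s-part); t converges to -3. The iterate converges to (1, -3).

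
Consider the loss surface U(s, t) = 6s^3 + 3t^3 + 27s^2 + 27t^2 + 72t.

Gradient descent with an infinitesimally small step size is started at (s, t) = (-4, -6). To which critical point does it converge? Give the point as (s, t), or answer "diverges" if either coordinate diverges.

diverges

U is separable, so gradient descent decouples: s follows -∂U/∂s, t follows -∂U/∂t.
∂U/∂s = 18s(s + 3); at s=-4 this is 72, so s decreases.
∂U/∂t = 9(t + 2)(t + 4); at t=-6 this is 72, so t decreases.
The s-coordinate has no critical point in that direction and runs off to infinity.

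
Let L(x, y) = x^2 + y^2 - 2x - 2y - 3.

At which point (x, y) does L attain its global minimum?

L(x,y) separates as P(x) + Q(y) − 3, so its minimum is min P + min Q − 3.
P'(x) = 2x - 2 vanishes at x ∈ {1}; Q'(y) = 2y - 2 vanishes at y ∈ {1}.
Local minima of P (where P''>0): P(1)=-1. Local minima of Q: Q(1)=-1.
So the global minimum of L is P(1) + Q(1) − 3 = -1 − 1 − 3 = -5, attained at (1, 1).

(1, 1)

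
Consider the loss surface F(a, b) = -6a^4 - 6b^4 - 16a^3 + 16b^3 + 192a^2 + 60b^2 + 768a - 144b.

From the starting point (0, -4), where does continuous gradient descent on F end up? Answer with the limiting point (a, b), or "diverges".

F is separable, so gradient descent decouples: a follows -∂F/∂a, b follows -∂F/∂b.
∂F/∂a = -24(a - 4)(a + 2)(a + 4); at a=0 this is 768, so a decreases.
∂F/∂b = -24(b - 3)(b - 1)(b + 2); at b=-4 this is 1680, so b decreases.
The b-coordinate has no critical point in that direction and runs off to infinity.

diverges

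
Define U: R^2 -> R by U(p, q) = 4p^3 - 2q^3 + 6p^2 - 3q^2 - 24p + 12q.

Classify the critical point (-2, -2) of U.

saddle point

The mixed partial ∂²U/∂p∂q is 0, so the Hessian at any point is diag(U_pp, U_qq) = diag(12(2p + 1), -6(2q + 1)).
At (-2, -2): H = diag(-36, 18).
The eigenvalues have opposite signs, so H is indefinite: a saddle point.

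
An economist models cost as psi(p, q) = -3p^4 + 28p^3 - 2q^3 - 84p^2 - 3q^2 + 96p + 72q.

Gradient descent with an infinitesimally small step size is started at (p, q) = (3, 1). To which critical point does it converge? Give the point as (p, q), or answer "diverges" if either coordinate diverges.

(2, -4)

psi is separable, so gradient descent decouples: p follows -∂psi/∂p, q follows -∂psi/∂q.
∂psi/∂p = -12(p - 4)(p - 2)(p - 1); at p=3 this is 24, so p decreases.
∂psi/∂q = -6(q - 3)(q + 4); at q=1 this is 60, so q decreases.
p converges to its nearest critical value 2 (a local min of the p-part); q converges to -4. The iterate converges to (2, -4).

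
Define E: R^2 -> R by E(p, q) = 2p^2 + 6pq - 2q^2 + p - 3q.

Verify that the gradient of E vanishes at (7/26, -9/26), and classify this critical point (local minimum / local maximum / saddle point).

saddle point

∇E = (4p + 6q + 1, 6p - 4q - 3); substituting (7/26, -9/26) gives ∇E = (0, 0), so (7/26, -9/26) is indeed a critical point.
The Hessian of E is constant: H = [[4, 6], [6, -4]].
det(H) = 4·(-4) − 6² = -52.
Since det(H) < 0, H is indefinite and the critical point is a saddle point.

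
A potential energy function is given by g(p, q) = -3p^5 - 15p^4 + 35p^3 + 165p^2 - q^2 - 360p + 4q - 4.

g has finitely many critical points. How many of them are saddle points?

g separates as a function of p plus a function of q, so ∇g=0 decouples.
∂g/∂p = -15(p - 2)(p - 1)(p + 3)(p + 4) = 0 at p ∈ {-4, -3, 1, 2}; ∂g/∂q = -2(q - 2) = 0 at q ∈ {2}.
The Hessian is diagonal: diag(g_pp, g_qq). Second derivatives: g_pp(-4)=450, g_pp(-3)=-300, g_pp(1)=300, g_pp(2)=-450; g_qq(2)=-2.
Saddle points occur where the two diagonal entries have opposite signs: (-4, 2), (1, 2). Count: 2.

2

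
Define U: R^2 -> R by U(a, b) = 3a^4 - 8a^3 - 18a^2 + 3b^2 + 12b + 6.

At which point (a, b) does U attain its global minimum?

(3, -2)

U(a,b) separates as P(a) + Q(b) + 6, so its minimum is min P + min Q + 6.
P'(a) = 12a(a - 3)(a + 1) vanishes at a ∈ {-1, 0, 3}; Q'(b) = 6b + 12 vanishes at b ∈ {-2}.
Local minima of P (where P''>0): P(-1)=-7, P(3)=-135. Local minima of Q: Q(-2)=-12.
So the global minimum of U is P(3) + Q(-2) + 6 = -135 − 12 + 6 = -141, attained at (3, -2).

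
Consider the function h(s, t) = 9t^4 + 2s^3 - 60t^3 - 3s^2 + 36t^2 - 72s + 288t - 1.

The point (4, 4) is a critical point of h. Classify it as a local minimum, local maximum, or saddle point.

The mixed partial ∂²h/∂s∂t is 0, so the Hessian at any point is diag(h_ss, h_tt) = diag(6(2s - 1), 36(3t^2 - 10t + 2)).
At (4, 4): H = diag(42, 360).
Both eigenvalues are positive, so H is positive definite: a local minimum.

local minimum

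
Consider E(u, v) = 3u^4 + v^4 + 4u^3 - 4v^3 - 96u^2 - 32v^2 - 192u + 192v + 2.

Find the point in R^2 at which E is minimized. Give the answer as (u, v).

E(u,v) separates as P(u) + Q(v) + 2, so its minimum is min P + min Q + 2.
P'(u) = 12(u - 4)(u + 1)(u + 4) vanishes at u ∈ {-4, -1, 4}; Q'(v) = 4(v - 4)(v - 3)(v + 4) vanishes at v ∈ {-4, 3, 4}.
Local minima of P (where P''>0): P(-4)=-256, P(4)=-1280. Local minima of Q: Q(-4)=-768, Q(4)=256.
So the global minimum of E is P(4) + Q(-4) + 2 = -1280 − 768 + 2 = -2046, attained at (4, -4).

(4, -4)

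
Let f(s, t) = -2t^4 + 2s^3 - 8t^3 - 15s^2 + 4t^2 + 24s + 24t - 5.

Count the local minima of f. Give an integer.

f separates as a function of s plus a function of t, so ∇f=0 decouples.
∂f/∂s = 6(s - 4)(s - 1) = 0 at s ∈ {1, 4}; ∂f/∂t = -8(t - 1)(t + 1)(t + 3) = 0 at t ∈ {-3, -1, 1}.
The Hessian is diagonal: diag(f_ss, f_tt). Second derivatives: f_ss(1)=-18, f_ss(4)=18; f_tt(-3)=-64, f_tt(-1)=32, f_tt(1)=-64.
Local minima occur where both diagonal entries positive: (4, -1). Count: 1.

1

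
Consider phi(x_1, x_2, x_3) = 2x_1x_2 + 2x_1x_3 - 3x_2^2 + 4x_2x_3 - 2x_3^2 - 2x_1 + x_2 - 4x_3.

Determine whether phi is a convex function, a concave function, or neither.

phi is quadratic, so its Hessian is the constant matrix H = [[0, 2, 2], [2, -6, 4], [2, 4, -4]].
Leading principal minors: 0, -4, 72.
Neither pattern holds ⇒ H is indefinite ⇒ neither convex nor concave.

neither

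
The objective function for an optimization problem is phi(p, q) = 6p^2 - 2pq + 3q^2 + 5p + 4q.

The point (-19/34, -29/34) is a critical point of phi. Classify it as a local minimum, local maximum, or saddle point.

local minimum

The Hessian of phi is constant: H = [[12, -2], [-2, 6]].
det(H) = 12·6 − (-2)² = 68.
det(H) > 0 and tr(H) = 18 > 0, so H is positive definite and the point is a local minimum.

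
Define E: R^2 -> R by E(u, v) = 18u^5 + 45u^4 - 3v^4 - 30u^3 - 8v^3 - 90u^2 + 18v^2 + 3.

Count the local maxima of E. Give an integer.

E separates as a function of u plus a function of v, so ∇E=0 decouples.
∂E/∂u = 90u(u - 1)(u + 1)(u + 2) = 0 at u ∈ {-2, -1, 0, 1}; ∂E/∂v = -12v(v - 1)(v + 3) = 0 at v ∈ {-3, 0, 1}.
The Hessian is diagonal: diag(E_uu, E_vv). Second derivatives: E_uu(-2)=-540, E_uu(-1)=180, E_uu(0)=-180, E_uu(1)=540; E_vv(-3)=-144, E_vv(0)=36, E_vv(1)=-48.
Local maxima occur where both diagonal entries negative: (-2, -3), (-2, 1), (0, -3), (0, 1). Count: 4.

4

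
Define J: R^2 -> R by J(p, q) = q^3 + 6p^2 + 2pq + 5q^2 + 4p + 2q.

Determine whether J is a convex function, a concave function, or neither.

neither

The term q^3 is cubic, so the Hessian is not constant.
∂²J/∂q² = 6q + 10, which takes both signs as q varies (negative for sufficiently negative q). A diagonal entry of the Hessian changing sign means the Hessian is neither positive- nor negative-semidefinite on all of R^2.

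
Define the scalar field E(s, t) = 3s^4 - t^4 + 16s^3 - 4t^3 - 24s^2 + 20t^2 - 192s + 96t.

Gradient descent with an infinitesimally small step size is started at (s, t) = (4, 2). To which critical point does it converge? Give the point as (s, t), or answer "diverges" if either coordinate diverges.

(2, -2)

E is separable, so gradient descent decouples: s follows -∂E/∂s, t follows -∂E/∂t.
∂E/∂s = 12(s - 2)(s + 2)(s + 4); at s=4 this is 1152, so s decreases.
∂E/∂t = -4(t - 3)(t + 2)(t + 4); at t=2 this is 96, so t decreases.
s converges to its nearest critical value 2 (a local min of the s-part); t converges to -2. The iterate converges to (2, -2).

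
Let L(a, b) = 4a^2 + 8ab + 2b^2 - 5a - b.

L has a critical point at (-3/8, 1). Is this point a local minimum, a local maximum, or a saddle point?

saddle point

The Hessian of L is constant: H = [[8, 8], [8, 4]].
det(H) = 8·4 − 8² = -32.
Since det(H) < 0, H is indefinite and the critical point is a saddle point.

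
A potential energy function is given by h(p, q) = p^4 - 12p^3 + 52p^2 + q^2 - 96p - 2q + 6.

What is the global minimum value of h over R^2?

h(p,q) separates as A(p) + B(q) + 6, so its minimum is min A + min B + 6.
A'(p) = 4(p - 4)(p - 3)(p - 2) vanishes at p ∈ {2, 3, 4}; B'(q) = 2q - 2 vanishes at q ∈ {1}.
Local minima of A (where A''>0): A(2)=-64, A(4)=-64. Local minima of B: B(1)=-1.
So the global minimum of h is A(2) + B(1) + 6 = -64 − 1 + 6 = -59, attained at (2, 1).

-59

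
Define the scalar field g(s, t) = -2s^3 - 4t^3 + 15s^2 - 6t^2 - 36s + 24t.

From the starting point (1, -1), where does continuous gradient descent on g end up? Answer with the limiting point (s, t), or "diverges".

(2, -2)

g is separable, so gradient descent decouples: s follows -∂g/∂s, t follows -∂g/∂t.
∂g/∂s = -6(s - 3)(s - 2); at s=1 this is -12, so s increases.
∂g/∂t = -12(t - 1)(t + 2); at t=-1 this is 24, so t decreases.
s converges to its nearest critical value 2 (a local min of the s-part); t converges to -2. The iterate converges to (2, -2).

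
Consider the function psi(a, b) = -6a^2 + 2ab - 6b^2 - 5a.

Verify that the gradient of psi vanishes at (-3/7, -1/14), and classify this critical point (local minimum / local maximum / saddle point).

∇psi = (-12a + 2b - 5, 2a - 12b); substituting (-3/7, -1/14) gives ∇psi = (0, 0), so (-3/7, -1/14) is indeed a critical point.
The Hessian of psi is constant: H = [[-12, 2], [2, -12]].
det(H) = (-12)·(-12) − 2² = 140.
det(H) > 0 and tr(H) = -24 < 0, so H is negative definite and the point is a local maximum.

local maximum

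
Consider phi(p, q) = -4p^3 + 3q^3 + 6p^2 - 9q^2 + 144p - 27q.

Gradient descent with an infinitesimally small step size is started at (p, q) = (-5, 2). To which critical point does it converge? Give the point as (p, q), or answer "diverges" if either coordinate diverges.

(-3, 3)

phi is separable, so gradient descent decouples: p follows -∂phi/∂p, q follows -∂phi/∂q.
∂phi/∂p = -12(p - 4)(p + 3); at p=-5 this is -216, so p increases.
∂phi/∂q = 9(q - 3)(q + 1); at q=2 this is -27, so q increases.
p converges to its nearest critical value -3 (a local min of the p-part); q converges to 3. The iterate converges to (-3, 3).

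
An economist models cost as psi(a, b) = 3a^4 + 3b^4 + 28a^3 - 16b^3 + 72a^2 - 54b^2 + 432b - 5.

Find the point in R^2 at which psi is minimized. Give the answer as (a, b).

(0, -3)

psi(a,b) separates as P(a) + Q(b) − 5, so its minimum is min P + min Q − 5.
P'(a) = 12a(a + 3)(a + 4) vanishes at a ∈ {-4, -3, 0}; Q'(b) = 12(b - 4)(b - 3)(b + 3) vanishes at b ∈ {-3, 3, 4}.
Local minima of P (where P''>0): P(-4)=128, P(0)=0. Local minima of Q: Q(-3)=-1107, Q(4)=608.
So the global minimum of psi is P(0) + Q(-3) − 5 = 0 − 1107 − 5 = -1112, attained at (0, -3).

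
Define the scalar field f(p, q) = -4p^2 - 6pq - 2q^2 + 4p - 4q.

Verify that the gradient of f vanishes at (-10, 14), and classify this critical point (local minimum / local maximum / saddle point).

∇f = (-8p - 6q + 4, -6p - 4q - 4); substituting (-10, 14) gives ∇f = (0, 0), so (-10, 14) is indeed a critical point.
The Hessian of f is constant: H = [[-8, -6], [-6, -4]].
det(H) = (-8)·(-4) − (-6)² = -4.
Since det(H) < 0, H is indefinite and the critical point is a saddle point.

saddle point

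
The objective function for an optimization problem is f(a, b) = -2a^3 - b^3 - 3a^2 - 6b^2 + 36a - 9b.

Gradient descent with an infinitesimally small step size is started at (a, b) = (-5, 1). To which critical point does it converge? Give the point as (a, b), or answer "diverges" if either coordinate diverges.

f is separable, so gradient descent decouples: a follows -∂f/∂a, b follows -∂f/∂b.
∂f/∂a = -6(a - 2)(a + 3); at a=-5 this is -84, so a increases.
∂f/∂b = -3(b + 1)(b + 3); at b=1 this is -24, so b increases.
The b-coordinate has no critical point in that direction and runs off to infinity.

diverges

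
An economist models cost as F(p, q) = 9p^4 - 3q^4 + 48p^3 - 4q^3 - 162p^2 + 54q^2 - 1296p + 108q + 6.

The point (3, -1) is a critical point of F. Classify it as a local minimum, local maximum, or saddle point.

The mixed partial ∂²F/∂p∂q is 0, so the Hessian at any point is diag(F_pp, F_qq) = diag(36(3p^2 + 8p - 9), 12(-3q^2 - 2q + 9)).
At (3, -1): H = diag(1512, 96).
Both eigenvalues are positive, so H is positive definite: a local minimum.

local minimum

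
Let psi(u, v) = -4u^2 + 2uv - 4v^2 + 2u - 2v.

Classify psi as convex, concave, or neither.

concave

psi is quadratic, so its Hessian is the constant matrix H = [[-8, 2], [2, -8]].
det(H) = 60, tr(H) = -16.
det(H) > 0 and tr(H) < 0, so H is negative definite everywhere: concave.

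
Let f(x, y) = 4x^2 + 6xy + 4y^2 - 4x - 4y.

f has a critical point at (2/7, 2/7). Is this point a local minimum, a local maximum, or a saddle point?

The Hessian of f is constant: H = [[8, 6], [6, 8]].
det(H) = 8·8 − 6² = 28.
det(H) > 0 and tr(H) = 16 > 0, so H is positive definite and the point is a local minimum.

local minimum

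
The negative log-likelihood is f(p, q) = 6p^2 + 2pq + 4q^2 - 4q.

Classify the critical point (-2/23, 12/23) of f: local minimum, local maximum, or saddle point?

The Hessian of f is constant: H = [[12, 2], [2, 8]].
det(H) = 12·8 − 2² = 92.
det(H) > 0 and tr(H) = 20 > 0, so H is positive definite and the point is a local minimum.

local minimum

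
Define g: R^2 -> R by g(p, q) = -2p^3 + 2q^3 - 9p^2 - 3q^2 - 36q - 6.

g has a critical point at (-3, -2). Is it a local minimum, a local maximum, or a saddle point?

saddle point

The mixed partial ∂²g/∂p∂q is 0, so the Hessian at any point is diag(g_pp, g_qq) = diag(-6(2p + 3), 6(2q - 1)).
At (-3, -2): H = diag(18, -30).
The eigenvalues have opposite signs, so H is indefinite: a saddle point.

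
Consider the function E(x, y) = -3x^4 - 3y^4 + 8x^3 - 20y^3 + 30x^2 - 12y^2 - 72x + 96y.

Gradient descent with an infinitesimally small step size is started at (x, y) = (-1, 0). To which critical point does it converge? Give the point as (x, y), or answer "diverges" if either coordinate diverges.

(1, -2)

E is separable, so gradient descent decouples: x follows -∂E/∂x, y follows -∂E/∂y.
∂E/∂x = -12(x - 3)(x - 1)(x + 2); at x=-1 this is -96, so x increases.
∂E/∂y = -12(y - 1)(y + 2)(y + 4); at y=0 this is 96, so y decreases.
x converges to its nearest critical value 1 (a local min of the x-part); y converges to -2. The iterate converges to (1, -2).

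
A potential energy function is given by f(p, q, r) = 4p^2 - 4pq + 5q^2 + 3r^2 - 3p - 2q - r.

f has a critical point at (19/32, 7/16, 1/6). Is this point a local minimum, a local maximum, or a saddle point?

The Hessian is constant: H = [[8, -4, 0], [-4, 10, 0], [0, 0, 6]].
Leading principal minors: Δ₁ = 8, Δ₂ = 64, Δ₃ = 384.
All leading minors are positive, so H is positive definite: a local minimum.

local minimum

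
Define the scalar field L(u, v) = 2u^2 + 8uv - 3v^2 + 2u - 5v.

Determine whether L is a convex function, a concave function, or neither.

neither

L is quadratic, so its Hessian is the constant matrix H = [[4, 8], [8, -6]].
det(H) = -88, tr(H) = -2.
det(H) < 0, so H is indefinite: neither convex nor concave.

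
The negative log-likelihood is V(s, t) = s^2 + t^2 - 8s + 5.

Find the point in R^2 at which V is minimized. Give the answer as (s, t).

V(s,t) separates as P(s) + Q(t) + 5, so its minimum is min P + min Q + 5.
P'(s) = 2s - 8 vanishes at s ∈ {4}; Q'(t) = 2t vanishes at t ∈ {0}.
Local minima of P (where P''>0): P(4)=-16. Local minima of Q: Q(0)=0.
So the global minimum of V is P(4) + Q(0) + 5 = -16 + 0 + 5 = -11, attained at (4, 0).

(4, 0)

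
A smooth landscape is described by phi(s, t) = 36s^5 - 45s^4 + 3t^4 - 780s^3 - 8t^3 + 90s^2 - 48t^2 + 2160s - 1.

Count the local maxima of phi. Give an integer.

2

phi separates as a function of s plus a function of t, so ∇phi=0 decouples.
∂phi/∂s = 180(s - 4)(s - 1)(s + 1)(s + 3) = 0 at s ∈ {-3, -1, 1, 4}; ∂phi/∂t = 12t(t - 4)(t + 2) = 0 at t ∈ {-2, 0, 4}.
The Hessian is diagonal: diag(phi_ss, phi_tt). Second derivatives: phi_ss(-3)=-10080, phi_ss(-1)=3600, phi_ss(1)=-4320, phi_ss(4)=18900; phi_tt(-2)=144, phi_tt(0)=-96, phi_tt(4)=288.
Local maxima occur where both diagonal entries negative: (-3, 0), (1, 0). Count: 2.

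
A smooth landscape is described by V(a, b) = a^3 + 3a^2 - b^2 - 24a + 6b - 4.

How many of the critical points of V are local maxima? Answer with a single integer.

1

V separates as a function of a plus a function of b, so ∇V=0 decouples.
∂V/∂a = 3(a - 2)(a + 4) = 0 at a ∈ {-4, 2}; ∂V/∂b = -2(b - 3) = 0 at b ∈ {3}.
The Hessian is diagonal: diag(V_aa, V_bb). Second derivatives: V_aa(-4)=-18, V_aa(2)=18; V_bb(3)=-2.
Local maxima occur where both diagonal entries negative: (-4, 3). Count: 1.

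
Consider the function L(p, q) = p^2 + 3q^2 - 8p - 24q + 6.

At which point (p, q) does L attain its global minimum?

L(p,q) separates as A(p) + B(q) + 6, so its minimum is min A + min B + 6.
A'(p) = 2p - 8 vanishes at p ∈ {4}; B'(q) = 6q - 24 vanishes at q ∈ {4}.
Local minima of A (where A''>0): A(4)=-16. Local minima of B: B(4)=-48.
So the global minimum of L is A(4) + B(4) + 6 = -16 − 48 + 6 = -58, attained at (4, 4).

(4, 4)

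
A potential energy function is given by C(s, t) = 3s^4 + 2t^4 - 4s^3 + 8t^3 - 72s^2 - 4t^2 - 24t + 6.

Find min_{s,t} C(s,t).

-652

C(s,t) separates as P(s) + Q(t) + 6, so its minimum is min P + min Q + 6.
P'(s) = 12s(s - 4)(s + 3) vanishes at s ∈ {-3, 0, 4}; Q'(t) = 8(t - 1)(t + 1)(t + 3) vanishes at t ∈ {-3, -1, 1}.
Local minima of P (where P''>0): P(-3)=-297, P(4)=-640. Local minima of Q: Q(-3)=-18, Q(1)=-18.
So the global minimum of C is P(4) + Q(-3) + 6 = -640 − 18 + 6 = -652, attained at (4, -3).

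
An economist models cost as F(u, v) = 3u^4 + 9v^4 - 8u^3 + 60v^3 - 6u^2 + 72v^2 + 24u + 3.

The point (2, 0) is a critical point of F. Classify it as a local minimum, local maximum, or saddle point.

local minimum

The mixed partial ∂²F/∂u∂v is 0, so the Hessian at any point is diag(F_uu, F_vv) = diag(12(3u^2 - 4u - 1), 36(3v^2 + 10v + 4)).
At (2, 0): H = diag(36, 144).
Both eigenvalues are positive, so H is positive definite: a local minimum.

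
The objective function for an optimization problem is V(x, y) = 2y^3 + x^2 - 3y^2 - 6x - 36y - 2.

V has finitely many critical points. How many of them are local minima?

1

V separates as a function of x plus a function of y, so ∇V=0 decouples.
∂V/∂x = 2(x - 3) = 0 at x ∈ {3}; ∂V/∂y = 6(y - 3)(y + 2) = 0 at y ∈ {-2, 3}.
The Hessian is diagonal: diag(V_xx, V_yy). Second derivatives: V_xx(3)=2; V_yy(-2)=-30, V_yy(3)=30.
Local minima occur where both diagonal entries positive: (3, 3). Count: 1.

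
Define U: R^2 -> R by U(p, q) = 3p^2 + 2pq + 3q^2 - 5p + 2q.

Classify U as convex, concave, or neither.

U is quadratic, so its Hessian is the constant matrix H = [[6, 2], [2, 6]].
det(H) = 32, tr(H) = 12.
det(H) > 0 and tr(H) > 0, so H is positive definite everywhere: convex.

convex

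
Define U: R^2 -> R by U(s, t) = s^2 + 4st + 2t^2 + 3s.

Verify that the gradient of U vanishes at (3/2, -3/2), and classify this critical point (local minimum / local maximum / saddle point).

saddle point

∇U = (2s + 4t + 3, 4s + 4t); substituting (3/2, -3/2) gives ∇U = (0, 0), so (3/2, -3/2) is indeed a critical point.
The Hessian of U is constant: H = [[2, 4], [4, 4]].
det(H) = 2·4 − 4² = -8.
Since det(H) < 0, H is indefinite and the critical point is a saddle point.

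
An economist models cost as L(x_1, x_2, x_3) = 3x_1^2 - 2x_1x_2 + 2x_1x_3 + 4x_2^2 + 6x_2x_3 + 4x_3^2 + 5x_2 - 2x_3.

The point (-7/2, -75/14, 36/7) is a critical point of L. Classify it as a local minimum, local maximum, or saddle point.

local minimum

The Hessian is constant: H = [[6, -2, 2], [-2, 8, 6], [2, 6, 8]].
Leading principal minors: Δ₁ = 6, Δ₂ = 44, Δ₃ = 56.
All leading minors are positive, so H is positive definite: a local minimum.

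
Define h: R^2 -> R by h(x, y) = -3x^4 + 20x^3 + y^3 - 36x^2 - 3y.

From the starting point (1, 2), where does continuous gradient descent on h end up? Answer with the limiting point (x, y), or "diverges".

h is separable, so gradient descent decouples: x follows -∂h/∂x, y follows -∂h/∂y.
∂h/∂x = -12x(x - 3)(x - 2); at x=1 this is -24, so x increases.
∂h/∂y = 3(y - 1)(y + 1); at y=2 this is 9, so y decreases.
x converges to its nearest critical value 2 (a local min of the x-part); y converges to 1. The iterate converges to (2, 1).

(2, 1)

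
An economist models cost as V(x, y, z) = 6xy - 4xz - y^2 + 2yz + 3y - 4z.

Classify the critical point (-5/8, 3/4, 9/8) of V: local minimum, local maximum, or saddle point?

saddle point

The Hessian is constant: H = [[0, 6, -4], [6, -2, 2], [-4, 2, 0]].
Leading principal minors: Δ₁ = 0, Δ₂ = -36, Δ₃ = -64.
The minors fit neither the all-positive nor the alternating-sign pattern, so H is indefinite: a saddle point.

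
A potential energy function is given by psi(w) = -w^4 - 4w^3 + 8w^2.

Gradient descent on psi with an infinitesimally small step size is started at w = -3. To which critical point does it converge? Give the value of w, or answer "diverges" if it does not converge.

psi'(w) = -4w(w - 1)(w + 4), so psi'(-3) = -48.
Gradient descent moves in the -psi' direction, i.e. w is increasing.
The nearest critical point in that direction is w = 0, where psi'' = 16 > 0 (a local minimum). The iterate converges there.

0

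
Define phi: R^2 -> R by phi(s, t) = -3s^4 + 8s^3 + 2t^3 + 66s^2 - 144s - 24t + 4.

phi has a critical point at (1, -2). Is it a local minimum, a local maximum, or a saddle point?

saddle point

The mixed partial ∂²phi/∂s∂t is 0, so the Hessian at any point is diag(phi_ss, phi_tt) = diag(12(-3s^2 + 4s + 11), 12t).
At (1, -2): H = diag(144, -24).
The eigenvalues have opposite signs, so H is indefinite: a saddle point.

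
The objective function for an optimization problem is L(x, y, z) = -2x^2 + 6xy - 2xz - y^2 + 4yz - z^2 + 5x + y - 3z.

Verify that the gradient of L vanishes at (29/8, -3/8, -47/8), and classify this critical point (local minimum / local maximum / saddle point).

saddle point

∇L = (-4x + 6y - 2z + 5, 6x - 2y + 4z + 1, -2x + 4y - 2z - 3); substituting (29/8, -3/8, -47/8) gives ∇L = (0, 0, 0), so (29/8, -3/8, -47/8) is indeed a critical point.
The Hessian is constant: H = [[-4, 6, -2], [6, -2, 4], [-2, 4, -2]].
Leading principal minors: Δ₁ = -4, Δ₂ = -28, Δ₃ = 32.
The minors fit neither the all-positive nor the alternating-sign pattern, so H is indefinite: a saddle point.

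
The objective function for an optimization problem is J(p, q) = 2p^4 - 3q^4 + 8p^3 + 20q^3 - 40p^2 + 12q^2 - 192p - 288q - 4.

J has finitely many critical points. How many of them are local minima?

2

J separates as a function of p plus a function of q, so ∇J=0 decouples.
∂J/∂p = 8(p - 3)(p + 2)(p + 4) = 0 at p ∈ {-4, -2, 3}; ∂J/∂q = -12(q - 4)(q - 3)(q + 2) = 0 at q ∈ {-2, 3, 4}.
The Hessian is diagonal: diag(J_pp, J_qq). Second derivatives: J_pp(-4)=112, J_pp(-2)=-80, J_pp(3)=280; J_qq(-2)=-360, J_qq(3)=60, J_qq(4)=-72.
Local minima occur where both diagonal entries positive: (-4, 3), (3, 3). Count: 2.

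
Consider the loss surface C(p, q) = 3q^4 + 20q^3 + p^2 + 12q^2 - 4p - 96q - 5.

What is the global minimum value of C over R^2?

-70

C(p,q) separates as A(p) + B(q) − 5, so its minimum is min A + min B − 5.
A'(p) = 2p - 4 vanishes at p ∈ {2}; B'(q) = 12(q - 1)(q + 2)(q + 4) vanishes at q ∈ {-4, -2, 1}.
Local minima of A (where A''>0): A(2)=-4. Local minima of B: B(-4)=64, B(1)=-61.
So the global minimum of C is A(2) + B(1) − 5 = -4 − 61 − 5 = -70, attained at (2, 1).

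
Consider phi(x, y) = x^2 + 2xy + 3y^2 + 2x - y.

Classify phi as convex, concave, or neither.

phi is quadratic, so its Hessian is the constant matrix H = [[2, 2], [2, 6]].
det(H) = 8, tr(H) = 8.
det(H) > 0 and tr(H) > 0, so H is positive definite everywhere: convex.

convex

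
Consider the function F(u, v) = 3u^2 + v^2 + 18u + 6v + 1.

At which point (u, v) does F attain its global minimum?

(-3, -3)

F(u,v) separates as P(u) + Q(v) + 1, so its minimum is min P + min Q + 1.
P'(u) = 6u + 18 vanishes at u ∈ {-3}; Q'(v) = 2v + 6 vanishes at v ∈ {-3}.
Local minima of P (where P''>0): P(-3)=-27. Local minima of Q: Q(-3)=-9.
So the global minimum of F is P(-3) + Q(-3) + 1 = -27 − 9 + 1 = -35, attained at (-3, -3).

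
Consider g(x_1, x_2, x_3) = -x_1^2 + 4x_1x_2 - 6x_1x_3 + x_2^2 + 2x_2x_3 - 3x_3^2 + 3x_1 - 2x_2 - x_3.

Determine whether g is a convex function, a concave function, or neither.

g is quadratic, so its Hessian is the constant matrix H = [[-2, 4, -6], [4, 2, 2], [-6, 2, -6]].
Leading principal minors: -2, -20, -40.
Neither pattern holds ⇒ H is indefinite ⇒ neither convex nor concave.

neither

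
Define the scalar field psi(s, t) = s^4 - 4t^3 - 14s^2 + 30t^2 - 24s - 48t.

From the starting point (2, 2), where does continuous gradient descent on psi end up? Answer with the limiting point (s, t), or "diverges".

psi is separable, so gradient descent decouples: s follows -∂psi/∂s, t follows -∂psi/∂t.
∂psi/∂s = 4(s - 3)(s + 1)(s + 2); at s=2 this is -48, so s increases.
∂psi/∂t = -12(t - 4)(t - 1); at t=2 this is 24, so t decreases.
s converges to its nearest critical value 3 (a local min of the s-part); t converges to 1. The iterate converges to (3, 1).

(3, 1)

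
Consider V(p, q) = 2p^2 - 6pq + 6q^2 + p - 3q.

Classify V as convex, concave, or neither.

convex

V is quadratic, so its Hessian is the constant matrix H = [[4, -6], [-6, 12]].
det(H) = 12, tr(H) = 16.
det(H) > 0 and tr(H) > 0, so H is positive definite everywhere: convex.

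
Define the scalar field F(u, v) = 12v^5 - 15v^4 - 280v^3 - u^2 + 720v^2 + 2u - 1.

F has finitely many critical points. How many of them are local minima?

0

F separates as a function of u plus a function of v, so ∇F=0 decouples.
∂F/∂u = -2(u - 1) = 0 at u ∈ {1}; ∂F/∂v = 60v(v - 3)(v - 2)(v + 4) = 0 at v ∈ {-4, 0, 2, 3}.
The Hessian is diagonal: diag(F_uu, F_vv). Second derivatives: F_uu(1)=-2; F_vv(-4)=-10080, F_vv(0)=1440, F_vv(2)=-720, F_vv(3)=1260.
Local minima occur where both diagonal entries positive: none. Count: 0.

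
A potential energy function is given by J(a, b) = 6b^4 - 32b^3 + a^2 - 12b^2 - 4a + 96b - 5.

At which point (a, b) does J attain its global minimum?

(2, 4)

J(a,b) separates as P(a) + Q(b) − 5, so its minimum is min P + min Q − 5.
P'(a) = 2a - 4 vanishes at a ∈ {2}; Q'(b) = 24(b - 4)(b - 1)(b + 1) vanishes at b ∈ {-1, 1, 4}.
Local minima of P (where P''>0): P(2)=-4. Local minima of Q: Q(-1)=-70, Q(4)=-320.
So the global minimum of J is P(2) + Q(4) − 5 = -4 − 320 − 5 = -329, attained at (2, 4).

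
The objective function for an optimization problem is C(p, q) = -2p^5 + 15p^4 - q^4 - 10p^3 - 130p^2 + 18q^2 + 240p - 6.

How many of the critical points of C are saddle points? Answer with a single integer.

C separates as a function of p plus a function of q, so ∇C=0 decouples.
∂C/∂p = -10(p - 4)(p - 3)(p - 1)(p + 2) = 0 at p ∈ {-2, 1, 3, 4}; ∂C/∂q = -4q(q - 3)(q + 3) = 0 at q ∈ {-3, 0, 3}.
The Hessian is diagonal: diag(C_pp, C_qq). Second derivatives: C_pp(-2)=900, C_pp(1)=-180, C_pp(3)=100, C_pp(4)=-180; C_qq(-3)=-72, C_qq(0)=36, C_qq(3)=-72.
Saddle points occur where the two diagonal entries have opposite signs: (-2, -3), (-2, 3), (1, 0), (3, -3), (3, 3), (4, 0). Count: 6.

6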